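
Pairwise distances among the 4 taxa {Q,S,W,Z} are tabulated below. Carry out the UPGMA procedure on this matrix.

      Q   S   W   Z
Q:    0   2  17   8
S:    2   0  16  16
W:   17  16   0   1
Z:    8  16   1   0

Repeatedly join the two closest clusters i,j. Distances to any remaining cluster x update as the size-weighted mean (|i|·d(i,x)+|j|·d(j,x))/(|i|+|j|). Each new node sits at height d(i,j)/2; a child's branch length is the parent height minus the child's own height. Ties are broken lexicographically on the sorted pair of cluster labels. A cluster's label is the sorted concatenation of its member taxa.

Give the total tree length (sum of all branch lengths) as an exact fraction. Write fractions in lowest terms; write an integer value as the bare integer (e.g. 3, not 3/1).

step 1: merge (W,Z) at d=1; branch lengths W→1/2, Z→1/2; new cluster WZ
  updated: d(Q,WZ)=25/2, d(S,WZ)=16
step 2: merge (Q,S) at d=2; branch lengths Q→1, S→1; new cluster QS
  updated: d(QS,WZ)=57/4
step 3: merge (QS,WZ) at d=57/4; branch lengths QS→49/8, WZ→53/8; new cluster QSWZ
final tree: ((Q:1,S:1):49/8,(W:1/2,Z:1/2):53/8)
total length: 63/4

63/4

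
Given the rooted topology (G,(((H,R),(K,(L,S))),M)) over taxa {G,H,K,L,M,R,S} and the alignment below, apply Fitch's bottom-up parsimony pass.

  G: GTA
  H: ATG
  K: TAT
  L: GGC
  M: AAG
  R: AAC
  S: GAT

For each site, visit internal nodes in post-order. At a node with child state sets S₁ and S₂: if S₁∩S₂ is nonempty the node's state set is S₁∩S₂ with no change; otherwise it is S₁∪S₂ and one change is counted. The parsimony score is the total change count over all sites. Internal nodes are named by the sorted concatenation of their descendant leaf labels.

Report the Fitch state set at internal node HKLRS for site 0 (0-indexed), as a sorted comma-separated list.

site 0, node HR: H={A} ∩ R={A} → {A} (+0)
site 0, node LS: L={G} ∩ S={G} → {G} (+0)
site 0, node KLS: K={T} ∪ LS={G} → {G,T} (+1)
site 0, node HKLRS: HR={A} ∪ KLS={G,T} → {A,G,T} (+1)
site 0, node HKLMRS: HKLRS={A,G,T} ∩ M={A} → {A} (+0)
site 0, node GHKLMRS: G={G} ∪ HKLMRS={A} → {A,G} (+1)
site 1, node HR: H={T} ∪ R={A} → {A,T} (+1)
site 1, node LS: L={G} ∪ S={A} → {A,G} (+1)
site 1, node KLS: K={A} ∩ LS={A,G} → {A} (+0)
site 1, node HKLRS: HR={A,T} ∩ KLS={A} → {A} (+0)
site 1, node HKLMRS: HKLRS={A} ∩ M={A} → {A} (+0)
site 1, node GHKLMRS: G={T} ∪ HKLMRS={A} → {A,T} (+1)
site 2, node HR: H={G} ∪ R={C} → {C,G} (+1)
site 2, node LS: L={C} ∪ S={T} → {C,T} (+1)
site 2, node KLS: K={T} ∩ LS={C,T} → {T} (+0)
site 2, node HKLRS: HR={C,G} ∪ KLS={T} → {C,G,T} (+1)
site 2, node HKLMRS: HKLRS={C,G,T} ∩ M={G} → {G} (+0)
site 2, node GHKLMRS: G={A} ∪ HKLMRS={G} → {A,G} (+1)
per-site changes: [3, 3, 4]; total = 10

A,G,T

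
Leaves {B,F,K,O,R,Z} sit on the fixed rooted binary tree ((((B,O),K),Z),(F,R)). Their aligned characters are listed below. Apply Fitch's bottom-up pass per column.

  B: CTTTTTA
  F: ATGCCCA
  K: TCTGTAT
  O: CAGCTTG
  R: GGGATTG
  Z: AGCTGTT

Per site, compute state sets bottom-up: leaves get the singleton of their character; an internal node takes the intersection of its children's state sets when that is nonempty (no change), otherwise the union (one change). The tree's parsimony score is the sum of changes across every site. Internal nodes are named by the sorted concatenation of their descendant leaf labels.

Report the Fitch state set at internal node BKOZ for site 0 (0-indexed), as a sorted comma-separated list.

[col 0] BO: children B:{C}, O:{C} ∩→ {C}; cost 0
[col 0] BKO: children BO:{C}, K:{T} ∪→ {C,T}; cost 1
[col 0] BKOZ: children BKO:{C,T}, Z:{A} ∪→ {A,C,T}; cost 1
[col 0] FR: children F:{A}, R:{G} ∪→ {A,G}; cost 1
[col 0] BFKORZ: children BKOZ:{A,C,T}, FR:{A,G} ∩→ {A}; cost 0
[col 1] BO: children B:{T}, O:{A} ∪→ {A,T}; cost 1
[col 1] BKO: children BO:{A,T}, K:{C} ∪→ {A,C,T}; cost 1
[col 1] BKOZ: children BKO:{A,C,T}, Z:{G} ∪→ {A,C,G,T}; cost 1
[col 1] FR: children F:{T}, R:{G} ∪→ {G,T}; cost 1
[col 1] BFKORZ: children BKOZ:{A,C,G,T}, FR:{G,T} ∩→ {G,T}; cost 0
[col 2] BO: children B:{T}, O:{G} ∪→ {G,T}; cost 1
[col 2] BKO: children BO:{G,T}, K:{T} ∩→ {T}; cost 0
[col 2] BKOZ: children BKO:{T}, Z:{C} ∪→ {C,T}; cost 1
[col 2] FR: children F:{G}, R:{G} ∩→ {G}; cost 0
[col 2] BFKORZ: children BKOZ:{C,T}, FR:{G} ∪→ {C,G,T}; cost 1
[col 3] BO: children B:{T}, O:{C} ∪→ {C,T}; cost 1
[col 3] BKO: children BO:{C,T}, K:{G} ∪→ {C,G,T}; cost 1
[col 3] BKOZ: children BKO:{C,G,T}, Z:{T} ∩→ {T}; cost 0
[col 3] FR: children F:{C}, R:{A} ∪→ {A,C}; cost 1
[col 3] BFKORZ: children BKOZ:{T}, FR:{A,C} ∪→ {A,C,T}; cost 1
[col 4] BO: children B:{T}, O:{T} ∩→ {T}; cost 0
[col 4] BKO: children BO:{T}, K:{T} ∩→ {T}; cost 0
[col 4] BKOZ: children BKO:{T}, Z:{G} ∪→ {G,T}; cost 1
[col 4] FR: children F:{C}, R:{T} ∪→ {C,T}; cost 1
[col 4] BFKORZ: children BKOZ:{G,T}, FR:{C,T} ∩→ {T}; cost 0
[col 5] BO: children B:{T}, O:{T} ∩→ {T}; cost 0
[col 5] BKO: children BO:{T}, K:{A} ∪→ {A,T}; cost 1
[col 5] BKOZ: children BKO:{A,T}, Z:{T} ∩→ {T}; cost 0
[col 5] FR: children F:{C}, R:{T} ∪→ {C,T}; cost 1
[col 5] BFKORZ: children BKOZ:{T}, FR:{C,T} ∩→ {T}; cost 0
[col 6] BO: children B:{A}, O:{G} ∪→ {A,G}; cost 1
[col 6] BKO: children BO:{A,G}, K:{T} ∪→ {A,G,T}; cost 1
[col 6] BKOZ: children BKO:{A,G,T}, Z:{T} ∩→ {T}; cost 0
[col 6] FR: children F:{A}, R:{G} ∪→ {A,G}; cost 1
[col 6] BFKORZ: children BKOZ:{T}, FR:{A,G} ∪→ {A,G,T}; cost 1
per-site changes: [3, 4, 3, 4, 2, 2, 4]; total = 22

A,C,T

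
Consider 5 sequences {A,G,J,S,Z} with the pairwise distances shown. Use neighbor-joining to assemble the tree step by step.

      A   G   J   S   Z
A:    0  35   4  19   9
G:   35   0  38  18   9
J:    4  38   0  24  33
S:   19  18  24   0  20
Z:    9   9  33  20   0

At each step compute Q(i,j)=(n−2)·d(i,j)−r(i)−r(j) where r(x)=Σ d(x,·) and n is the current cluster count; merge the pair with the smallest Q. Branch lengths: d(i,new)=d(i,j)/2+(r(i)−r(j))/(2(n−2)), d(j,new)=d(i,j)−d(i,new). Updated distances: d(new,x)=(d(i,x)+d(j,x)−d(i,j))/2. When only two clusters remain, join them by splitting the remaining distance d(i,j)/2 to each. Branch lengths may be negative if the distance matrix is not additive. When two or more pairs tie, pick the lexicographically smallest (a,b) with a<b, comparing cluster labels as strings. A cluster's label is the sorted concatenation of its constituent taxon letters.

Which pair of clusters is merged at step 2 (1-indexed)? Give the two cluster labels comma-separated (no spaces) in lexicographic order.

AJ,S

1. join A+J (d=4, Q=-154) ⇒ AJ; edges |A|=-10/3, |J|=22/3
  updated: d(AJ,G)=69/2, d(AJ,S)=39/2, d(AJ,Z)=19
2. join AJ+S (d=39/2, Q=-183/2) ⇒ AJS; edges |AJ|=109/8, |S|=47/8
  updated: d(AJS,G)=33/2, d(AJS,Z)=39/4
3. join AJS+G (d=33/2, Q=-141/4) ⇒ AGJS; edges |AJS|=69/8, |G|=63/8
  updated: d(AGJS,Z)=9/8
4. join AGJS+Z (d=9/8) ⇒ AGJSZ; edges |AGJS|=9/16, |Z|=9/16
final tree: ((((A:-10/3,J:22/3):109/8,S:47/8):69/8,G:63/8):9/16,Z:9/16)
total length: 329/8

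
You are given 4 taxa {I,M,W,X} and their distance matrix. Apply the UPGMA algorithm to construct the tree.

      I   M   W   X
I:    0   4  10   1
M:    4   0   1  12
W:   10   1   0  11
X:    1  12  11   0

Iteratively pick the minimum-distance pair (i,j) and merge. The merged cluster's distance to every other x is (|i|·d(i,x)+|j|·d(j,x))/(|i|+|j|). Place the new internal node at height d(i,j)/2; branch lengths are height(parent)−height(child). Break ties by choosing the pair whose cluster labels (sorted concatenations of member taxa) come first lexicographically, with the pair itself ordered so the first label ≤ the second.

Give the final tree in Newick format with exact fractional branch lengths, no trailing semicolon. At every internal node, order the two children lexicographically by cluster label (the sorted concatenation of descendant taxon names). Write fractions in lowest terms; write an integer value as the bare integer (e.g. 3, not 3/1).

((I:1/2,X:1/2):33/8,(M:1/2,W:1/2):33/8)

iteration 1: select I,X (d=1); attach at lengths (1/2, 1/2); label the merged cluster IX
  updated: d(IX,M)=8, d(IX,W)=21/2
iteration 2: select M,W (d=1); attach at lengths (1/2, 1/2); label the merged cluster MW
  updated: d(IX,MW)=37/4
iteration 3: select IX,MW (d=37/4); attach at lengths (33/8, 33/8); label the merged cluster IMWX
final tree: ((I:1/2,X:1/2):33/8,(M:1/2,W:1/2):33/8)
total length: 41/4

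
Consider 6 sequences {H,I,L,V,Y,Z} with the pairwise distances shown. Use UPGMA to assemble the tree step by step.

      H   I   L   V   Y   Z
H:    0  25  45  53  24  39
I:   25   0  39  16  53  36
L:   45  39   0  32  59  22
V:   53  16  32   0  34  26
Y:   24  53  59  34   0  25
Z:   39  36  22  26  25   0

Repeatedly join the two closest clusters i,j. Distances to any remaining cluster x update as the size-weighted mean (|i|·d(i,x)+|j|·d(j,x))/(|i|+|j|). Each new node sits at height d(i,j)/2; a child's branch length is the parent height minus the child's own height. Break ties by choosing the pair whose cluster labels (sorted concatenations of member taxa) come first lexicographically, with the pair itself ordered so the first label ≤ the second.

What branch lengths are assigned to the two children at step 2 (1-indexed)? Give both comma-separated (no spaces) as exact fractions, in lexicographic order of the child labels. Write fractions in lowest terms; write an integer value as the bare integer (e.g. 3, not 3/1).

11,11

1. join I+V (d=16) ⇒ IV; edges |I|=8, |V|=8
  updated: d(H,IV)=39, d(IV,L)=71/2, d(IV,Y)=87/2, d(IV,Z)=31
2. join L+Z (d=22) ⇒ LZ; edges |L|=11, |Z|=11
  updated: d(H,LZ)=42, d(IV,LZ)=133/4, d(LZ,Y)=42
3. join H+Y (d=24) ⇒ HY; edges |H|=12, |Y|=12
  updated: d(HY,IV)=165/4, d(HY,LZ)=42
4. join IV+LZ (d=133/4) ⇒ ILVZ; edges |IV|=69/8, |LZ|=45/8
  updated: d(HY,ILVZ)=333/8
5. join HY+ILVZ (d=333/8) ⇒ HILVYZ; edges |HY|=141/16, |ILVZ|=67/16
final tree: ((H:12,Y:12):141/16,((I:8,V:8):69/8,(L:11,Z:11):45/8):67/16)
total length: 357/4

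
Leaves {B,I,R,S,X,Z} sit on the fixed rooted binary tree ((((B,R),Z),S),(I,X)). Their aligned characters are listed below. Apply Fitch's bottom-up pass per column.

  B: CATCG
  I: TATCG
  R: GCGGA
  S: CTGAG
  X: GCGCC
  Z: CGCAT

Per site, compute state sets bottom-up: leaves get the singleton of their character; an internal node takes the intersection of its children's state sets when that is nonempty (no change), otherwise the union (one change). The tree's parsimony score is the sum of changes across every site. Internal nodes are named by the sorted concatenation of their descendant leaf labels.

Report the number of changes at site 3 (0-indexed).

BR@0: {C} ∪ {G} = {C,G} (union, +1)
BRZ@0: {C,G} ∩ {C} = {C} (intersection, +0)
BRSZ@0: {C} ∩ {C} = {C} (intersection, +0)
IX@0: {T} ∪ {G} = {G,T} (union, +1)
BIRSXZ@0: {C} ∪ {G,T} = {C,G,T} (union, +1)
BR@1: {A} ∪ {C} = {A,C} (union, +1)
BRZ@1: {A,C} ∪ {G} = {A,C,G} (union, +1)
BRSZ@1: {A,C,G} ∪ {T} = {A,C,G,T} (union, +1)
IX@1: {A} ∪ {C} = {A,C} (union, +1)
BIRSXZ@1: {A,C,G,T} ∩ {A,C} = {A,C} (intersection, +0)
BR@2: {T} ∪ {G} = {G,T} (union, +1)
BRZ@2: {G,T} ∪ {C} = {C,G,T} (union, +1)
BRSZ@2: {C,G,T} ∩ {G} = {G} (intersection, +0)
IX@2: {T} ∪ {G} = {G,T} (union, +1)
BIRSXZ@2: {G} ∩ {G,T} = {G} (intersection, +0)
BR@3: {C} ∪ {G} = {C,G} (union, +1)
BRZ@3: {C,G} ∪ {A} = {A,C,G} (union, +1)
BRSZ@3: {A,C,G} ∩ {A} = {A} (intersection, +0)
IX@3: {C} ∩ {C} = {C} (intersection, +0)
BIRSXZ@3: {A} ∪ {C} = {A,C} (union, +1)
BR@4: {G} ∪ {A} = {A,G} (union, +1)
BRZ@4: {A,G} ∪ {T} = {A,G,T} (union, +1)
BRSZ@4: {A,G,T} ∩ {G} = {G} (intersection, +0)
IX@4: {G} ∪ {C} = {C,G} (union, +1)
BIRSXZ@4: {G} ∩ {C,G} = {G} (intersection, +0)
per-site changes: [3, 4, 3, 3, 3]; total = 16

3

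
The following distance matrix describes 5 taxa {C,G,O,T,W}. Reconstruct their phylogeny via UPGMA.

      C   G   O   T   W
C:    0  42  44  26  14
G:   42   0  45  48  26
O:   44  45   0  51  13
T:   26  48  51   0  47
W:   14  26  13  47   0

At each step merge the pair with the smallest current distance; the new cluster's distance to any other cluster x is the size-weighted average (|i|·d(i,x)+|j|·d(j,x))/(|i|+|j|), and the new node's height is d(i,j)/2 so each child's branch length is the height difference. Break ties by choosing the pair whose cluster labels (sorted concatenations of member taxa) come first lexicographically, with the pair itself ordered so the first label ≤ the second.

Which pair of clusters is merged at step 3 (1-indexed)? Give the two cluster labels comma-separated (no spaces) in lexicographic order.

G,OW

iteration 1: select O,W (d=13); attach at lengths (13/2, 13/2); label the merged cluster OW
  updated: d(C,OW)=29, d(G,OW)=71/2, d(OW,T)=49
iteration 2: select C,T (d=26); attach at lengths (13, 13); label the merged cluster CT
  updated: d(CT,G)=45, d(CT,OW)=39
iteration 3: select G,OW (d=71/2); attach at lengths (71/4, 45/4); label the merged cluster GOW
  updated: d(CT,GOW)=41
iteration 4: select CT,GOW (d=41); attach at lengths (15/2, 11/4); label the merged cluster CGOTW
final tree: ((C:13,T:13):15/2,(G:71/4,(O:13/2,W:13/2):45/4):11/4)
total length: 313/4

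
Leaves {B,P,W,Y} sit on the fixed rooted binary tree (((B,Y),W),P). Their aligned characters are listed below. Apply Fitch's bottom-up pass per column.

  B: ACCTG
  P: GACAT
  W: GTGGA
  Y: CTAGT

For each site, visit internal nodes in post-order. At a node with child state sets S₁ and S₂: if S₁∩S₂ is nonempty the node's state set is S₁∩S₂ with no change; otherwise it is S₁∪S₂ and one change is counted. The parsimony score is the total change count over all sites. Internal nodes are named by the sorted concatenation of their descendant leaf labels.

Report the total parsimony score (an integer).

[col 0] BY: children B:{A}, Y:{C} ∪→ {A,C}; cost 1
[col 0] BWY: children BY:{A,C}, W:{G} ∪→ {A,C,G}; cost 1
[col 0] BPWY: children BWY:{A,C,G}, P:{G} ∩→ {G}; cost 0
[col 1] BY: children B:{C}, Y:{T} ∪→ {C,T}; cost 1
[col 1] BWY: children BY:{C,T}, W:{T} ∩→ {T}; cost 0
[col 1] BPWY: children BWY:{T}, P:{A} ∪→ {A,T}; cost 1
[col 2] BY: children B:{C}, Y:{A} ∪→ {A,C}; cost 1
[col 2] BWY: children BY:{A,C}, W:{G} ∪→ {A,C,G}; cost 1
[col 2] BPWY: children BWY:{A,C,G}, P:{C} ∩→ {C}; cost 0
[col 3] BY: children B:{T}, Y:{G} ∪→ {G,T}; cost 1
[col 3] BWY: children BY:{G,T}, W:{G} ∩→ {G}; cost 0
[col 3] BPWY: children BWY:{G}, P:{A} ∪→ {A,G}; cost 1
[col 4] BY: children B:{G}, Y:{T} ∪→ {G,T}; cost 1
[col 4] BWY: children BY:{G,T}, W:{A} ∪→ {A,G,T}; cost 1
[col 4] BPWY: children BWY:{A,G,T}, P:{T} ∩→ {T}; cost 0
per-site changes: [2, 2, 2, 2, 2]; total = 10

10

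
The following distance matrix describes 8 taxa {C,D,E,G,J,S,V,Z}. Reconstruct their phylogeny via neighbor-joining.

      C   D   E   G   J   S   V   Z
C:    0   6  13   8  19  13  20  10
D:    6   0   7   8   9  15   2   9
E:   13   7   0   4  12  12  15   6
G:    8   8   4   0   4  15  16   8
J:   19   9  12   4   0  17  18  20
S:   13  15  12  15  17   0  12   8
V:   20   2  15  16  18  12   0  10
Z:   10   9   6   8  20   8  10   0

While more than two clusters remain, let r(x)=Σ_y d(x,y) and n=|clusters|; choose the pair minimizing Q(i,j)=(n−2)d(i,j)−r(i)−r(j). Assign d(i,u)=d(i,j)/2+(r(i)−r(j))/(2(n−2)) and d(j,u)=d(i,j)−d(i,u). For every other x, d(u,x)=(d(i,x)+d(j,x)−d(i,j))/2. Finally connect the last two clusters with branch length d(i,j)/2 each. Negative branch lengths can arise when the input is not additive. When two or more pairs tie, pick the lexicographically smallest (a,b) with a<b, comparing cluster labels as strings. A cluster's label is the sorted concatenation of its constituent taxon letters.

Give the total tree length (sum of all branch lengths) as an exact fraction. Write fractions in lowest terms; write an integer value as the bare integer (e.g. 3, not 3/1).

281/8

1. join G+J (d=4, Q=-138) ⇒ GJ; edges |G|=-1, |J|=5
  updated: d(C,GJ)=23/2, d(D,GJ)=13/2, d(E,GJ)=6, d(GJ,S)=14, d(GJ,V)=15, d(GJ,Z)=12
2. join D+V (d=2, Q=-219/2) ⇒ DV; edges |D|=-37/20, |V|=77/20
  updated: d(C,DV)=12, d(DV,E)=10, d(DV,GJ)=39/4, d(DV,S)=25/2, d(DV,Z)=17/2
3. join E+GJ (d=6, Q=-305/4) ⇒ EGJ; edges |E|=71/32, |GJ|=121/32
  updated: d(C,EGJ)=37/4, d(DV,EGJ)=55/8, d(EGJ,S)=10, d(EGJ,Z)=6
4. join S+Z (d=8, Q=-52) ⇒ SZ; edges |S|=35/6, |Z|=13/6
  updated: d(C,SZ)=15/2, d(DV,SZ)=13/2, d(EGJ,SZ)=4
5. join C+SZ (d=15/2, Q=-127/4) ⇒ CSZ; edges |C|=103/16, |SZ|=17/16
  updated: d(CSZ,DV)=11/2, d(CSZ,EGJ)=23/8
6. join CSZ+DV (d=11/2, Q=-61/4) ⇒ CDSVZ; edges |CSZ|=3/4, |DV|=19/4
  updated: d(CDSVZ,EGJ)=17/8
7. join CDSVZ+EGJ (d=17/8) ⇒ CDEGJSVZ; edges |CDSVZ|=17/16, |EGJ|=17/16
final tree: (((C:103/16,(S:35/6,Z:13/6):17/16):3/4,(D:-37/20,V:77/20):19/4):17/16,(E:71/32,(G:-1,J:5):121/32):17/16)
total length: 281/8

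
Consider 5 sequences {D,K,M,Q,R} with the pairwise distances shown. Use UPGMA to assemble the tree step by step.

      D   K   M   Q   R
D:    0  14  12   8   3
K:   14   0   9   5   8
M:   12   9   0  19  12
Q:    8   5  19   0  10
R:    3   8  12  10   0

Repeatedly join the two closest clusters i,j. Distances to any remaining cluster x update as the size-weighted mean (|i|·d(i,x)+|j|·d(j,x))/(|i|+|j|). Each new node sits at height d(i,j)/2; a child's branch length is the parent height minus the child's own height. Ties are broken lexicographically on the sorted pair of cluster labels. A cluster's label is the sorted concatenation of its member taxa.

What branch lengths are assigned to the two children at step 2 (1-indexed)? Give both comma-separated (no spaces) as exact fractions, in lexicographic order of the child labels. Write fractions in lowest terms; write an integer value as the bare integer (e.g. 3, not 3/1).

iteration 1: select D,R (d=3); attach at lengths (3/2, 3/2); label the merged cluster DR
  updated: d(DR,K)=11, d(DR,M)=12, d(DR,Q)=9
iteration 2: select K,Q (d=5); attach at lengths (5/2, 5/2); label the merged cluster KQ
  updated: d(DR,KQ)=10, d(KQ,M)=14
iteration 3: select DR,KQ (d=10); attach at lengths (7/2, 5/2); label the merged cluster DKQR
  updated: d(DKQR,M)=13
iteration 4: select DKQR,M (d=13); attach at lengths (3/2, 13/2); label the merged cluster DKMQR
final tree: (((D:3/2,R:3/2):7/2,(K:5/2,Q:5/2):5/2):3/2,M:13/2)
total length: 22

5/2,5/2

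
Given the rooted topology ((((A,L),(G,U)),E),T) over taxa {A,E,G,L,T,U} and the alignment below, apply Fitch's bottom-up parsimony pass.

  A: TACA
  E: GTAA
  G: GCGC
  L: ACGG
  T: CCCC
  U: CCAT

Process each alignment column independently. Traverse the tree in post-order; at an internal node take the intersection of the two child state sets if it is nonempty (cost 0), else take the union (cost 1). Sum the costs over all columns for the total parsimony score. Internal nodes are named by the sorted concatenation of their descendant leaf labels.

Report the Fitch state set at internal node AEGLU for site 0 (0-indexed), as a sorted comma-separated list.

site 0, node AL: A={T} ∪ L={A} → {A,T} (+1)
site 0, node GU: G={G} ∪ U={C} → {C,G} (+1)
site 0, node AGLU: AL={A,T} ∪ GU={C,G} → {A,C,G,T} (+1)
site 0, node AEGLU: AGLU={A,C,G,T} ∩ E={G} → {G} (+0)
site 0, node AEGLTU: AEGLU={G} ∪ T={C} → {C,G} (+1)
site 1, node AL: A={A} ∪ L={C} → {A,C} (+1)
site 1, node GU: G={C} ∩ U={C} → {C} (+0)
site 1, node AGLU: AL={A,C} ∩ GU={C} → {C} (+0)
site 1, node AEGLU: AGLU={C} ∪ E={T} → {C,T} (+1)
site 1, node AEGLTU: AEGLU={C,T} ∩ T={C} → {C} (+0)
site 2, node AL: A={C} ∪ L={G} → {C,G} (+1)
site 2, node GU: G={G} ∪ U={A} → {A,G} (+1)
site 2, node AGLU: AL={C,G} ∩ GU={A,G} → {G} (+0)
site 2, node AEGLU: AGLU={G} ∪ E={A} → {A,G} (+1)
site 2, node AEGLTU: AEGLU={A,G} ∪ T={C} → {A,C,G} (+1)
site 3, node AL: A={A} ∪ L={G} → {A,G} (+1)
site 3, node GU: G={C} ∪ U={T} → {C,T} (+1)
site 3, node AGLU: AL={A,G} ∪ GU={C,T} → {A,C,G,T} (+1)
site 3, node AEGLU: AGLU={A,C,G,T} ∩ E={A} → {A} (+0)
site 3, node AEGLTU: AEGLU={A} ∪ T={C} → {A,C} (+1)
per-site changes: [4, 2, 4, 4]; total = 14

G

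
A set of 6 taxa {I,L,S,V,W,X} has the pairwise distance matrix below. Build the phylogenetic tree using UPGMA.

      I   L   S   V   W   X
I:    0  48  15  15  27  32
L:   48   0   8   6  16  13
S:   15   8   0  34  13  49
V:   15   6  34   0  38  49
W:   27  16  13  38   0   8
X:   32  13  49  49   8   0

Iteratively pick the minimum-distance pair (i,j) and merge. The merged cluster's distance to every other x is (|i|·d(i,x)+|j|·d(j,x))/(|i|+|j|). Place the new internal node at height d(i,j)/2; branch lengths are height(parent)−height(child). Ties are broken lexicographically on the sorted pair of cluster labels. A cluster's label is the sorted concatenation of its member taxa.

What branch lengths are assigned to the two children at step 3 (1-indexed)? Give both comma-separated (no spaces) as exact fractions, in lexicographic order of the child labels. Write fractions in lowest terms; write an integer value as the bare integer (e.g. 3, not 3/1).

1. join L+V (d=6) ⇒ LV; edges |L|=3, |V|=3
  updated: d(I,LV)=63/2, d(LV,S)=21, d(LV,W)=27, d(LV,X)=31
2. join W+X (d=8) ⇒ WX; edges |W|=4, |X|=4
  updated: d(I,WX)=59/2, d(LV,WX)=29, d(S,WX)=31
3. join I+S (d=15) ⇒ IS; edges |I|=15/2, |S|=15/2
  updated: d(IS,LV)=105/4, d(IS,WX)=121/4
4. join IS+LV (d=105/4) ⇒ ILSV; edges |IS|=45/8, |LV|=81/8
  updated: d(ILSV,WX)=237/8
5. join ILSV+WX (d=237/8) ⇒ ILSVWX; edges |ILSV|=27/16, |WX|=173/16
final tree: (((I:15/2,S:15/2):45/8,(L:3,V:3):81/8):27/16,(W:4,X:4):173/16)
total length: 229/4

15/2,15/2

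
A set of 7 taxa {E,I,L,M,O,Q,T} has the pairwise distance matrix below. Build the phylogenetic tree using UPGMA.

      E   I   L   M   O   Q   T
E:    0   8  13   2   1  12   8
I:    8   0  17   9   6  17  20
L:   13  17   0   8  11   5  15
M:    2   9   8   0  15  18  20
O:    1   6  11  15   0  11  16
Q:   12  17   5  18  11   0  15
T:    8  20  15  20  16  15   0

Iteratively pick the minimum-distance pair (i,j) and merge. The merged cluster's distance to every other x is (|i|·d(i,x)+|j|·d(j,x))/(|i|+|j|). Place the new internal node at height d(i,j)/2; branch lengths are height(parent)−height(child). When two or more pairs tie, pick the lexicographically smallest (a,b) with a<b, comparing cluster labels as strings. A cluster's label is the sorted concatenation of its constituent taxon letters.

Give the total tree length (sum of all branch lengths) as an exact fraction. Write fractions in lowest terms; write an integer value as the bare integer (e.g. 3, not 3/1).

531/16

iteration 1: select E,O (d=1); attach at lengths (1/2, 1/2); label the merged cluster EO
  updated: d(EO,I)=7, d(EO,L)=12, d(EO,M)=17/2, d(EO,Q)=23/2, d(EO,T)=12
iteration 2: select L,Q (d=5); attach at lengths (5/2, 5/2); label the merged cluster LQ
  updated: d(EO,LQ)=47/4, d(I,LQ)=17, d(LQ,M)=13, d(LQ,T)=15
iteration 3: select EO,I (d=7); attach at lengths (3, 7/2); label the merged cluster EIO
  updated: d(EIO,LQ)=27/2, d(EIO,M)=26/3, d(EIO,T)=44/3
iteration 4: select EIO,M (d=26/3); attach at lengths (5/6, 13/3); label the merged cluster EIMO
  updated: d(EIMO,LQ)=107/8, d(EIMO,T)=16
iteration 5: select EIMO,LQ (d=107/8); attach at lengths (113/48, 67/16); label the merged cluster EILMOQ
  updated: d(EILMOQ,T)=47/3
iteration 6: select EILMOQ,T (d=47/3); attach at lengths (55/48, 47/6); label the merged cluster EILMOQT
final tree: (((((E:1/2,O:1/2):3,I:7/2):5/6,M:13/3):113/48,(L:5/2,Q:5/2):67/16):55/48,T:47/6)
total length: 531/16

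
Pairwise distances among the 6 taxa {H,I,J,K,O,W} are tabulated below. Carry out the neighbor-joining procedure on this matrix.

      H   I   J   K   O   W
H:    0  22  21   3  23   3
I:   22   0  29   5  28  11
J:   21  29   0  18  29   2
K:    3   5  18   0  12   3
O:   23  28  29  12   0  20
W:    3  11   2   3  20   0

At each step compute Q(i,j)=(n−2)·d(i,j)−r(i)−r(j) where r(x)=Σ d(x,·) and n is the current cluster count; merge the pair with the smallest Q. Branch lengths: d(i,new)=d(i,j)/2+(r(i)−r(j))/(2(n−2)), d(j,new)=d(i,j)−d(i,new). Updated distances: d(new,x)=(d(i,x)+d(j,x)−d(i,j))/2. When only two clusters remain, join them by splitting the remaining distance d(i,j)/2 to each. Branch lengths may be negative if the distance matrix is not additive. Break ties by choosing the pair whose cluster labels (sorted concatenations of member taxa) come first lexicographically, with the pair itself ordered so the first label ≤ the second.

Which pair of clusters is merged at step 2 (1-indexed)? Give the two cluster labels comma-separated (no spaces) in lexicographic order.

step 1: merge (J,W) at d=2, Q=-130; branch lengths J→17/2, W→-13/2; new cluster JW
  updated: d(H,JW)=11, d(I,JW)=19, d(JW,K)=19/2, d(JW,O)=47/2
step 2: merge (H,JW) at d=11, Q=-89; branch lengths H→29/6, JW→37/6; new cluster HJW
  updated: d(HJW,I)=15, d(HJW,K)=3/4, d(HJW,O)=71/4
step 3: merge (HJW,O) at d=71/4, Q=-223/4; branch lengths HJW→45/16, O→239/16; new cluster HJOW
  updated: d(HJOW,I)=101/8, d(HJOW,K)=-5/2
step 4: merge (HJOW,I) at d=101/8, Q=-121/8; branch lengths HJOW→41/16, I→161/16; new cluster HIJOW
  updated: d(HIJOW,K)=-81/16
step 5: merge (HIJOW,K) at d=-81/16; branch lengths HIJOW→-81/32, K→-81/32; new cluster HIJKOW
final tree: ((((H:29/6,(J:17/2,W:-13/2):37/6):45/16,O:239/16):41/16,I:161/16):-81/32,K:-81/32)
total length: 613/16

H,JW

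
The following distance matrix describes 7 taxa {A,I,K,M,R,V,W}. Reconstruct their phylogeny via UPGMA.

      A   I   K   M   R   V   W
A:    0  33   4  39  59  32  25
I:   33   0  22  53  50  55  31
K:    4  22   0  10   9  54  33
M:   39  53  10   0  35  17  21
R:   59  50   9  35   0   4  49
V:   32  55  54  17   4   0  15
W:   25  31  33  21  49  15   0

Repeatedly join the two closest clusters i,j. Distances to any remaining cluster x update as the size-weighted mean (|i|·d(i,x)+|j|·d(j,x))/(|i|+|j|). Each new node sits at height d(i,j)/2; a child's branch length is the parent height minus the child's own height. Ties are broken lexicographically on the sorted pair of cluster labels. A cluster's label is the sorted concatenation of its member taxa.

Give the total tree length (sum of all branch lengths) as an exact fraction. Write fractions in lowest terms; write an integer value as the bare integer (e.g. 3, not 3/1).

1. join A+K (d=4) ⇒ AK; edges |A|=2, |K|=2
  updated: d(AK,I)=55/2, d(AK,M)=49/2, d(AK,R)=34, d(AK,V)=43, d(AK,W)=29
2. join R+V (d=4) ⇒ RV; edges |R|=2, |V|=2
  updated: d(AK,RV)=77/2, d(I,RV)=105/2, d(M,RV)=26, d(RV,W)=32
3. join M+W (d=21) ⇒ MW; edges |M|=21/2, |W|=21/2
  updated: d(AK,MW)=107/4, d(I,MW)=42, d(MW,RV)=29
4. join AK+MW (d=107/4) ⇒ AKMW; edges |AK|=91/8, |MW|=23/8
  updated: d(AKMW,I)=139/4, d(AKMW,RV)=135/4
5. join AKMW+RV (d=135/4) ⇒ AKMRVW; edges |AKMW|=7/2, |RV|=119/8
  updated: d(AKMRVW,I)=122/3
6. join AKMRVW+I (d=122/3) ⇒ AIKMRVW; edges |AKMRVW|=83/24, |I|=61/3
final tree: ((((A:2,K:2):91/8,(M:21/2,W:21/2):23/8):7/2,(R:2,V:2):119/8):83/24,I:61/3)
total length: 1025/12

1025/12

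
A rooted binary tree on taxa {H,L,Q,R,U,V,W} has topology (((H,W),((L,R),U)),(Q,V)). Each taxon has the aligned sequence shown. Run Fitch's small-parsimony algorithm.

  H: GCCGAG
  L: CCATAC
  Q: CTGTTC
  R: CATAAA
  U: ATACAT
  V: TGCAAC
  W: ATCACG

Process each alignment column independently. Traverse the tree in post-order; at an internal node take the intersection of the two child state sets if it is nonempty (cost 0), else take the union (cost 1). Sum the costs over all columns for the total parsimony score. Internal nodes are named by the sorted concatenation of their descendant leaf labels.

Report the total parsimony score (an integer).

20

site 0, node HW: H={G} ∪ W={A} → {A,G} (+1)
site 0, node LR: L={C} ∩ R={C} → {C} (+0)
site 0, node LRU: LR={C} ∪ U={A} → {A,C} (+1)
site 0, node HLRUW: HW={A,G} ∩ LRU={A,C} → {A} (+0)
site 0, node QV: Q={C} ∪ V={T} → {C,T} (+1)
site 0, node HLQRUVW: HLRUW={A} ∪ QV={C,T} → {A,C,T} (+1)
site 1, node HW: H={C} ∪ W={T} → {C,T} (+1)
site 1, node LR: L={C} ∪ R={A} → {A,C} (+1)
site 1, node LRU: LR={A,C} ∪ U={T} → {A,C,T} (+1)
site 1, node HLRUW: HW={C,T} ∩ LRU={A,C,T} → {C,T} (+0)
site 1, node QV: Q={T} ∪ V={G} → {G,T} (+1)
site 1, node HLQRUVW: HLRUW={C,T} ∩ QV={G,T} → {T} (+0)
site 2, node HW: H={C} ∩ W={C} → {C} (+0)
site 2, node LR: L={A} ∪ R={T} → {A,T} (+1)
site 2, node LRU: LR={A,T} ∩ U={A} → {A} (+0)
site 2, node HLRUW: HW={C} ∪ LRU={A} → {A,C} (+1)
site 2, node QV: Q={G} ∪ V={C} → {C,G} (+1)
site 2, node HLQRUVW: HLRUW={A,C} ∩ QV={C,G} → {C} (+0)
site 3, node HW: H={G} ∪ W={A} → {A,G} (+1)
site 3, node LR: L={T} ∪ R={A} → {A,T} (+1)
site 3, node LRU: LR={A,T} ∪ U={C} → {A,C,T} (+1)
site 3, node HLRUW: HW={A,G} ∩ LRU={A,C,T} → {A} (+0)
site 3, node QV: Q={T} ∪ V={A} → {A,T} (+1)
site 3, node HLQRUVW: HLRUW={A} ∩ QV={A,T} → {A} (+0)
site 4, node HW: H={A} ∪ W={C} → {A,C} (+1)
site 4, node LR: L={A} ∩ R={A} → {A} (+0)
site 4, node LRU: LR={A} ∩ U={A} → {A} (+0)
site 4, node HLRUW: HW={A,C} ∩ LRU={A} → {A} (+0)
site 4, node QV: Q={T} ∪ V={A} → {A,T} (+1)
site 4, node HLQRUVW: HLRUW={A} ∩ QV={A,T} → {A} (+0)
site 5, node HW: H={G} ∩ W={G} → {G} (+0)
site 5, node LR: L={C} ∪ R={A} → {A,C} (+1)
site 5, node LRU: LR={A,C} ∪ U={T} → {A,C,T} (+1)
site 5, node HLRUW: HW={G} ∪ LRU={A,C,T} → {A,C,G,T} (+1)
site 5, node QV: Q={C} ∩ V={C} → {C} (+0)
site 5, node HLQRUVW: HLRUW={A,C,G,T} ∩ QV={C} → {C} (+0)
per-site changes: [4, 4, 3, 4, 2, 3]; total = 20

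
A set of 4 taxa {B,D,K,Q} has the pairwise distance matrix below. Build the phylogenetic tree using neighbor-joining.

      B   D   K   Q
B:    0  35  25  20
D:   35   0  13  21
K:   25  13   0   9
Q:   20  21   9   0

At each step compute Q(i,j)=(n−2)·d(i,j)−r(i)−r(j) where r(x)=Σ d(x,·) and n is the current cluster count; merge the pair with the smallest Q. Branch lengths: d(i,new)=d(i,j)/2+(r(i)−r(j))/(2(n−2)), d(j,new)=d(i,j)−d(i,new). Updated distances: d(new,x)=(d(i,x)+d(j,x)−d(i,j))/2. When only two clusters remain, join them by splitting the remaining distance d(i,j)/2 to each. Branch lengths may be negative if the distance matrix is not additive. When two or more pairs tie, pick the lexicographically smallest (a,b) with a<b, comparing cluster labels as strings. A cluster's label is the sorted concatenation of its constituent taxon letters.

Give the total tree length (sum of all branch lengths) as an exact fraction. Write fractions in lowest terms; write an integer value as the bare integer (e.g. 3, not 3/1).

1. join B+Q (d=20, Q=-90) ⇒ BQ; edges |B|=35/2, |Q|=5/2
  updated: d(BQ,D)=18, d(BQ,K)=7
2. join BQ+D (d=18, Q=-38) ⇒ BDQ; edges |BQ|=6, |D|=12
  updated: d(BDQ,K)=1
3. join BDQ+K (d=1) ⇒ BDKQ; edges |BDQ|=1/2, |K|=1/2
final tree: (((B:35/2,Q:5/2):6,D:12):1/2,K:1/2)
total length: 39

39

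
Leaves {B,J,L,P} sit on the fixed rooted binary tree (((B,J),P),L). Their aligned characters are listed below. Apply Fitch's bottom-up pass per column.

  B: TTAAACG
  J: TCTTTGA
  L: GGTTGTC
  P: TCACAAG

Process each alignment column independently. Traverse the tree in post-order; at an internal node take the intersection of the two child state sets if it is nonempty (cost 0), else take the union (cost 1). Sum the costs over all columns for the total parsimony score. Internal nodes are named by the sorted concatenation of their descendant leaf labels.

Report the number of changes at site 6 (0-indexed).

BJ@0: {T} ∩ {T} = {T} (intersection, +0)
BJP@0: {T} ∩ {T} = {T} (intersection, +0)
BJLP@0: {T} ∪ {G} = {G,T} (union, +1)
BJ@1: {T} ∪ {C} = {C,T} (union, +1)
BJP@1: {C,T} ∩ {C} = {C} (intersection, +0)
BJLP@1: {C} ∪ {G} = {C,G} (union, +1)
BJ@2: {A} ∪ {T} = {A,T} (union, +1)
BJP@2: {A,T} ∩ {A} = {A} (intersection, +0)
BJLP@2: {A} ∪ {T} = {A,T} (union, +1)
BJ@3: {A} ∪ {T} = {A,T} (union, +1)
BJP@3: {A,T} ∪ {C} = {A,C,T} (union, +1)
BJLP@3: {A,C,T} ∩ {T} = {T} (intersection, +0)
BJ@4: {A} ∪ {T} = {A,T} (union, +1)
BJP@4: {A,T} ∩ {A} = {A} (intersection, +0)
BJLP@4: {A} ∪ {G} = {A,G} (union, +1)
BJ@5: {C} ∪ {G} = {C,G} (union, +1)
BJP@5: {C,G} ∪ {A} = {A,C,G} (union, +1)
BJLP@5: {A,C,G} ∪ {T} = {A,C,G,T} (union, +1)
BJ@6: {G} ∪ {A} = {A,G} (union, +1)
BJP@6: {A,G} ∩ {G} = {G} (intersection, +0)
BJLP@6: {G} ∪ {C} = {C,G} (union, +1)
per-site changes: [1, 2, 2, 2, 2, 3, 2]; total = 14

2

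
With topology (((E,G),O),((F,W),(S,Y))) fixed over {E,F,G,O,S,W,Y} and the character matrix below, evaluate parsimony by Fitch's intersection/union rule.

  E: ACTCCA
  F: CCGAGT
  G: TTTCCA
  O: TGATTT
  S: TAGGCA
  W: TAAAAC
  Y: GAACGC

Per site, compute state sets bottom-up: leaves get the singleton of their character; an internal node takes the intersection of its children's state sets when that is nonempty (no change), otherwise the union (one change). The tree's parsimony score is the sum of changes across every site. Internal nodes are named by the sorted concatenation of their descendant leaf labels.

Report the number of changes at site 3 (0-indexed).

site 0, node EG: E={A} ∪ G={T} → {A,T} (+1)
site 0, node EGO: EG={A,T} ∩ O={T} → {T} (+0)
site 0, node FW: F={C} ∪ W={T} → {C,T} (+1)
site 0, node SY: S={T} ∪ Y={G} → {G,T} (+1)
site 0, node FSWY: FW={C,T} ∩ SY={G,T} → {T} (+0)
site 0, node EFGOSWY: EGO={T} ∩ FSWY={T} → {T} (+0)
site 1, node EG: E={C} ∪ G={T} → {C,T} (+1)
site 1, node EGO: EG={C,T} ∪ O={G} → {C,G,T} (+1)
site 1, node FW: F={C} ∪ W={A} → {A,C} (+1)
site 1, node SY: S={A} ∩ Y={A} → {A} (+0)
site 1, node FSWY: FW={A,C} ∩ SY={A} → {A} (+0)
site 1, node EFGOSWY: EGO={C,G,T} ∪ FSWY={A} → {A,C,G,T} (+1)
site 2, node EG: E={T} ∩ G={T} → {T} (+0)
site 2, node EGO: EG={T} ∪ O={A} → {A,T} (+1)
site 2, node FW: F={G} ∪ W={A} → {A,G} (+1)
site 2, node SY: S={G} ∪ Y={A} → {A,G} (+1)
site 2, node FSWY: FW={A,G} ∩ SY={A,G} → {A,G} (+0)
site 2, node EFGOSWY: EGO={A,T} ∩ FSWY={A,G} → {A} (+0)
site 3, node EG: E={C} ∩ G={C} → {C} (+0)
site 3, node EGO: EG={C} ∪ O={T} → {C,T} (+1)
site 3, node FW: F={A} ∩ W={A} → {A} (+0)
site 3, node SY: S={G} ∪ Y={C} → {C,G} (+1)
site 3, node FSWY: FW={A} ∪ SY={C,G} → {A,C,G} (+1)
site 3, node EFGOSWY: EGO={C,T} ∩ FSWY={A,C,G} → {C} (+0)
site 4, node EG: E={C} ∩ G={C} → {C} (+0)
site 4, node EGO: EG={C} ∪ O={T} → {C,T} (+1)
site 4, node FW: F={G} ∪ W={A} → {A,G} (+1)
site 4, node SY: S={C} ∪ Y={G} → {C,G} (+1)
site 4, node FSWY: FW={A,G} ∩ SY={C,G} → {G} (+0)
site 4, node EFGOSWY: EGO={C,T} ∪ FSWY={G} → {C,G,T} (+1)
site 5, node EG: E={A} ∩ G={A} → {A} (+0)
site 5, node EGO: EG={A} ∪ O={T} → {A,T} (+1)
site 5, node FW: F={T} ∪ W={C} → {C,T} (+1)
site 5, node SY: S={A} ∪ Y={C} → {A,C} (+1)
site 5, node FSWY: FW={C,T} ∩ SY={A,C} → {C} (+0)
site 5, node EFGOSWY: EGO={A,T} ∪ FSWY={C} → {A,C,T} (+1)
per-site changes: [3, 4, 3, 3, 4, 4]; total = 21

3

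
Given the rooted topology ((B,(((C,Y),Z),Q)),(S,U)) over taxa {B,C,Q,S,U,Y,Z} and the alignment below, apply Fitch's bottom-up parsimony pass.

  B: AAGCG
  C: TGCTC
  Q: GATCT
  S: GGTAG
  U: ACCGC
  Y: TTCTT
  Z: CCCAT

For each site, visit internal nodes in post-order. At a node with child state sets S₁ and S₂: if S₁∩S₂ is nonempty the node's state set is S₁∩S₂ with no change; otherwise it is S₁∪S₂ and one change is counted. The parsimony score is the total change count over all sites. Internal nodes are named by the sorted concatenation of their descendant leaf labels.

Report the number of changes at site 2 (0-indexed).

[col 0] CY: children C:{T}, Y:{T} ∩→ {T}; cost 0
[col 0] CYZ: children CY:{T}, Z:{C} ∪→ {C,T}; cost 1
[col 0] CQYZ: children CYZ:{C,T}, Q:{G} ∪→ {C,G,T}; cost 1
[col 0] BCQYZ: children B:{A}, CQYZ:{C,G,T} ∪→ {A,C,G,T}; cost 1
[col 0] SU: children S:{G}, U:{A} ∪→ {A,G}; cost 1
[col 0] BCQSUYZ: children BCQYZ:{A,C,G,T}, SU:{A,G} ∩→ {A,G}; cost 0
[col 1] CY: children C:{G}, Y:{T} ∪→ {G,T}; cost 1
[col 1] CYZ: children CY:{G,T}, Z:{C} ∪→ {C,G,T}; cost 1
[col 1] CQYZ: children CYZ:{C,G,T}, Q:{A} ∪→ {A,C,G,T}; cost 1
[col 1] BCQYZ: children B:{A}, CQYZ:{A,C,G,T} ∩→ {A}; cost 0
[col 1] SU: children S:{G}, U:{C} ∪→ {C,G}; cost 1
[col 1] BCQSUYZ: children BCQYZ:{A}, SU:{C,G} ∪→ {A,C,G}; cost 1
[col 2] CY: children C:{C}, Y:{C} ∩→ {C}; cost 0
[col 2] CYZ: children CY:{C}, Z:{C} ∩→ {C}; cost 0
[col 2] CQYZ: children CYZ:{C}, Q:{T} ∪→ {C,T}; cost 1
[col 2] BCQYZ: children B:{G}, CQYZ:{C,T} ∪→ {C,G,T}; cost 1
[col 2] SU: children S:{T}, U:{C} ∪→ {C,T}; cost 1
[col 2] BCQSUYZ: children BCQYZ:{C,G,T}, SU:{C,T} ∩→ {C,T}; cost 0
[col 3] CY: children C:{T}, Y:{T} ∩→ {T}; cost 0
[col 3] CYZ: children CY:{T}, Z:{A} ∪→ {A,T}; cost 1
[col 3] CQYZ: children CYZ:{A,T}, Q:{C} ∪→ {A,C,T}; cost 1
[col 3] BCQYZ: children B:{C}, CQYZ:{A,C,T} ∩→ {C}; cost 0
[col 3] SU: children S:{A}, U:{G} ∪→ {A,G}; cost 1
[col 3] BCQSUYZ: children BCQYZ:{C}, SU:{A,G} ∪→ {A,C,G}; cost 1
[col 4] CY: children C:{C}, Y:{T} ∪→ {C,T}; cost 1
[col 4] CYZ: children CY:{C,T}, Z:{T} ∩→ {T}; cost 0
[col 4] CQYZ: children CYZ:{T}, Q:{T} ∩→ {T}; cost 0
[col 4] BCQYZ: children B:{G}, CQYZ:{T} ∪→ {G,T}; cost 1
[col 4] SU: children S:{G}, U:{C} ∪→ {C,G}; cost 1
[col 4] BCQSUYZ: children BCQYZ:{G,T}, SU:{C,G} ∩→ {G}; cost 0
per-site changes: [4, 5, 3, 4, 3]; total = 19

3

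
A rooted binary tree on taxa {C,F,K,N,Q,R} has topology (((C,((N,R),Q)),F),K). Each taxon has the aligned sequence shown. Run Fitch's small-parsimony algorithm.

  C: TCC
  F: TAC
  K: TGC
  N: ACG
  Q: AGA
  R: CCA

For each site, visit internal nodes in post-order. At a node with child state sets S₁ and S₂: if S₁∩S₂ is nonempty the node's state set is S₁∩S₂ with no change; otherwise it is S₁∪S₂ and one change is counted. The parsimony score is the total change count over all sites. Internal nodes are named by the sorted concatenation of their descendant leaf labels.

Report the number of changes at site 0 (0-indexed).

site 0, node NR: N={A} ∪ R={C} → {A,C} (+1)
site 0, node NQR: NR={A,C} ∩ Q={A} → {A} (+0)
site 0, node CNQR: C={T} ∪ NQR={A} → {A,T} (+1)
site 0, node CFNQR: CNQR={A,T} ∩ F={T} → {T} (+0)
site 0, node CFKNQR: CFNQR={T} ∩ K={T} → {T} (+0)
site 1, node NR: N={C} ∩ R={C} → {C} (+0)
site 1, node NQR: NR={C} ∪ Q={G} → {C,G} (+1)
site 1, node CNQR: C={C} ∩ NQR={C,G} → {C} (+0)
site 1, node CFNQR: CNQR={C} ∪ F={A} → {A,C} (+1)
site 1, node CFKNQR: CFNQR={A,C} ∪ K={G} → {A,C,G} (+1)
site 2, node NR: N={G} ∪ R={A} → {A,G} (+1)
site 2, node NQR: NR={A,G} ∩ Q={A} → {A} (+0)
site 2, node CNQR: C={C} ∪ NQR={A} → {A,C} (+1)
site 2, node CFNQR: CNQR={A,C} ∩ F={C} → {C} (+0)
site 2, node CFKNQR: CFNQR={C} ∩ K={C} → {C} (+0)
per-site changes: [2, 3, 2]; total = 7

2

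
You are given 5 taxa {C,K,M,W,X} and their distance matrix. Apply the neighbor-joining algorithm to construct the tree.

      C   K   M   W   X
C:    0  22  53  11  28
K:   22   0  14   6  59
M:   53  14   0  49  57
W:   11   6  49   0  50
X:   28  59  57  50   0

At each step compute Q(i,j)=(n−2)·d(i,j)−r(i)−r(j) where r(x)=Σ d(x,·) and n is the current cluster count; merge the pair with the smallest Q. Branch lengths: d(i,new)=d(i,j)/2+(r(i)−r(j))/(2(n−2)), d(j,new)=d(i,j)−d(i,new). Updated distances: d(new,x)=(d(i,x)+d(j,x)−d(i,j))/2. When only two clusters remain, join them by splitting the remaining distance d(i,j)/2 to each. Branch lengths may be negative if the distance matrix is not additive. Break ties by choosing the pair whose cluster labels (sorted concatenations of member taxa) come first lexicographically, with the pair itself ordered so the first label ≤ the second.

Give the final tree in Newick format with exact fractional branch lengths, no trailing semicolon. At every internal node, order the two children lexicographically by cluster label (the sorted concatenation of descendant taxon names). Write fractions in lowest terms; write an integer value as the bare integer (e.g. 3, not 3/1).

(((C:-7/8,X:231/8):91/8,(K:-5,M:19):123/8):41/16,W:41/16)

iteration 1: select K,M (d=14, Q=-232); attach at lengths (-5, 19); label the merged cluster KM
  updated: d(C,KM)=61/2, d(KM,W)=41/2, d(KM,X)=51
iteration 2: select C,X (d=28, Q=-285/2); attach at lengths (-7/8, 231/8); label the merged cluster CX
  updated: d(CX,KM)=107/4, d(CX,W)=33/2
iteration 3: select CX,KM (d=107/4, Q=-255/4); attach at lengths (91/8, 123/8); label the merged cluster CKMX
  updated: d(CKMX,W)=41/8
iteration 4: select CKMX,W (d=41/8); attach at lengths (41/16, 41/16); label the merged cluster CKMWX
final tree: (((C:-7/8,X:231/8):91/8,(K:-5,M:19):123/8):41/16,W:41/16)
total length: 591/8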